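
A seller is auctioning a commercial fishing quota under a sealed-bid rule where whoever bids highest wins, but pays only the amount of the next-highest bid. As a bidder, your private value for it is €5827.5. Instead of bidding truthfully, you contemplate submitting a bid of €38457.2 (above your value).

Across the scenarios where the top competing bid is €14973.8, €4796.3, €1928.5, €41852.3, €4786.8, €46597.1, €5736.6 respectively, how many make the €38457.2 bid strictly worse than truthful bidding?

1

The deviation hurts exactly when the highest competing bid lies strictly between €5827.5 and €38457.2 — overbidding then wins at a price above your value.
€14973.8: inside the interval → strictly worse (loss €9146.3).
€4796.3: below both → same outcome either way.
€1928.5: below both → same outcome either way.
€41852.3: above both → same outcome either way.
€4786.8: below both → same outcome either way.
€46597.1: above both → same outcome either way.
€5736.6: below both → same outcome either way.
Count: 1.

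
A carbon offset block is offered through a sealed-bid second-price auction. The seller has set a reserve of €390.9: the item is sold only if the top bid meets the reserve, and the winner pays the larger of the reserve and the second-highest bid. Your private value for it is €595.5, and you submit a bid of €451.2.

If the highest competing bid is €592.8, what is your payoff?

Your bid €451.2 is below the highest competing bid €592.8, so you lose. Payoff €0.

€0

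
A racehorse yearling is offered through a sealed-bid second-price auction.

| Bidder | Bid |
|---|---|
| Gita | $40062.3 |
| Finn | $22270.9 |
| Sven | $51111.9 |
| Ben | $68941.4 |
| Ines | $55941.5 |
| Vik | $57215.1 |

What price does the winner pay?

Highest bid: Ben at $68941.4, so Ben wins.
Second-highest bid: Vik at $57215.1 — that is the price the winner pays.

$57215.1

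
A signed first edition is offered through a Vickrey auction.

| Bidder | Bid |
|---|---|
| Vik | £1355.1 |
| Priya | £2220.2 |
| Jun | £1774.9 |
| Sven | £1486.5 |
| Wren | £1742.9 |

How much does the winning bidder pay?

Highest bid: Priya at £2220.2, so Priya wins.
Second-highest bid: Jun at £1774.9 — that is the price the winner pays.

£1774.9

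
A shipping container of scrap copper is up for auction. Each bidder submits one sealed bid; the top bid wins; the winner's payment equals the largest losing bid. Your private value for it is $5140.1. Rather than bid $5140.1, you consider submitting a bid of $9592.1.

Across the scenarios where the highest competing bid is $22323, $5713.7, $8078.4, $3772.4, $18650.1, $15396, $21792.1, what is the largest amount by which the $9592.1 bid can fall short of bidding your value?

$2938.3

$22323: same outcome either way → loss $0.
$5713.7: truthful gives $0, deviation gives −$573.6 → loss $573.6.
$8078.4: truthful gives $0, deviation gives −$2938.3 → loss $2938.3.
$3772.4: same outcome either way → loss $0.
$18650.1: same outcome either way → loss $0.
$15396: same outcome either way → loss $0.
$21792.1: same outcome either way → loss $0.
Maximum loss: $2938.3.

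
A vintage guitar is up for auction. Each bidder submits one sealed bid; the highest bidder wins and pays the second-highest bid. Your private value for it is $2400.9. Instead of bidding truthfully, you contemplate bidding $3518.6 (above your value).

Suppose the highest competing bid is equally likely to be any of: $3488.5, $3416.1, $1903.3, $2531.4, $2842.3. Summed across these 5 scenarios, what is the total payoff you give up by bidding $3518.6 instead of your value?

$2674.7

The deviation costs you only when the competing bid falls strictly between $2400.9 and $3518.6; elsewhere both bids give the same outcome.
$3488.5: truthful payoff $0, deviation payoff −$1087.6 → loss $1087.6.
$3416.1: truthful payoff $0, deviation payoff −$1015.2 → loss $1015.2.
$1903.3: outcomes coincide → loss $0.
$2531.4: truthful payoff $0, deviation payoff −$130.5 → loss $130.5.
$2842.3: truthful payoff $0, deviation payoff −$441.4 → loss $441.4.
Total loss = $1087.6 + $1015.2 + $130.5 + $441.4 = $2674.7.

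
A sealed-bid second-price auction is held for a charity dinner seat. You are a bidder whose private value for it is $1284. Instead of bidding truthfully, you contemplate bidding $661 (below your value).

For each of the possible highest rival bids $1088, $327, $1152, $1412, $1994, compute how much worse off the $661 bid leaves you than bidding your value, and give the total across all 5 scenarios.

$328

The deviation costs you only when the competing bid falls strictly between $661 and $1284; elsewhere both bids give the same outcome.
$1088: truthful payoff $196, deviation payoff $0 → loss $196.
$327: outcomes coincide → loss $0.
$1152: truthful payoff $132, deviation payoff $0 → loss $132.
$1412: outcomes coincide → loss $0.
$1994: outcomes coincide → loss $0.
Total loss = $196 + $132 = $328.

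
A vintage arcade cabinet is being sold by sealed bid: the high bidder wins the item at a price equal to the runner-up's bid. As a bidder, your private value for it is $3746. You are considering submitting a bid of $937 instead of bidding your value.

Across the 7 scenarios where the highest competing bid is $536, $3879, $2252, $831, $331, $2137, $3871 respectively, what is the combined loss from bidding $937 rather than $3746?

$3103

The deviation costs you only when the competing bid falls strictly between $937 and $3746; elsewhere both bids give the same outcome.
$536: outcomes coincide → loss $0.
$3879: outcomes coincide → loss $0.
$2252: truthful payoff $1494, deviation payoff $0 → loss $1494.
$831: outcomes coincide → loss $0.
$331: outcomes coincide → loss $0.
$2137: truthful payoff $1609, deviation payoff $0 → loss $1609.
$3871: outcomes coincide → loss $0.
Total loss = $1494 + $1609 = $3103.
Truthful bidding weakly dominates here: raising your bid can only win items priced above your value, and lowering it can only forfeit items priced below.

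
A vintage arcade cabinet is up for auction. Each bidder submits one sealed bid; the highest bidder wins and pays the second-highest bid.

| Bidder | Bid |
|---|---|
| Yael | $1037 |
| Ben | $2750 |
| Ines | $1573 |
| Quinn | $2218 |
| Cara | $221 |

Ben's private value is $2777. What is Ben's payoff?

Highest bid: Ben at $2750, so Ben wins.
Second-highest bid: Quinn at $2218 — that is the price the winner pays.
Ben's payoff = value − price = $2777 − $2218 = $559.

$559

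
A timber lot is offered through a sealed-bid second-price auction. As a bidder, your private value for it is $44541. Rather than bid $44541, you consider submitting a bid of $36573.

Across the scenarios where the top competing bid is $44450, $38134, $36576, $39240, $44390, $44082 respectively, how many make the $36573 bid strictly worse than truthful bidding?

6

The deviation hurts exactly when the highest competing bid lies strictly between $36573 and $44541 — underbidding then forfeits a profitable win.
$44450: inside the interval → strictly worse (loss $91).
$38134: inside the interval → strictly worse (loss $6407).
$36576: inside the interval → strictly worse (loss $7965).
$39240: inside the interval → strictly worse (loss $5301).
$44390: inside the interval → strictly worse (loss $151).
$44082: inside the interval → strictly worse (loss $459).
Count: 6.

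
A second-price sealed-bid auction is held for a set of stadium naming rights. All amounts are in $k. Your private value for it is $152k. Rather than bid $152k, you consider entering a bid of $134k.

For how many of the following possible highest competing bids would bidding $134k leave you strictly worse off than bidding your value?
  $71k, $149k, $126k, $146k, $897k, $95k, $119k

The deviation hurts exactly when the highest competing bid lies strictly between $134k and $152k — underbidding then forfeits a profitable win.
$71k: below both → same outcome either way.
$149k: inside the interval → strictly worse (loss $3k).
$126k: below both → same outcome either way.
$146k: inside the interval → strictly worse (loss $6k).
$897k: above both → same outcome either way.
$95k: below both → same outcome either way.
$119k: below both → same outcome either way.
Count: 2.

2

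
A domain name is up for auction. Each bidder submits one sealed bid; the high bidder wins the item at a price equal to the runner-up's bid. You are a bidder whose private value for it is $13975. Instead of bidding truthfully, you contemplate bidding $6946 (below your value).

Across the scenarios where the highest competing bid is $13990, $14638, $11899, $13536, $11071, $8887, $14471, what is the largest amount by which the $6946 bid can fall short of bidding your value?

$13990: same outcome either way → loss $0.
$14638: same outcome either way → loss $0.
$11899: truthful gives $2076, deviation gives $0 → loss $2076.
$13536: truthful gives $439, deviation gives $0 → loss $439.
$11071: truthful gives $2904, deviation gives $0 → loss $2904.
$8887: truthful gives $5088, deviation gives $0 → loss $5088.
$14471: same outcome either way → loss $0.
Maximum loss: $5088.

$5088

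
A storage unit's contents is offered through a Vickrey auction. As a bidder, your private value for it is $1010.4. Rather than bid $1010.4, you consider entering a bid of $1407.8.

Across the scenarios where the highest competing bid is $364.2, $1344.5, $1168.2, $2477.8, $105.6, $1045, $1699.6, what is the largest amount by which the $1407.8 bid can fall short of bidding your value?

$364.2: same outcome either way → loss $0.
$1344.5: truthful gives $0, deviation gives −$334.1 → loss $334.1.
$1168.2: truthful gives $0, deviation gives −$157.8 → loss $157.8.
$2477.8: same outcome either way → loss $0.
$105.6: same outcome either way → loss $0.
$1045: truthful gives $0, deviation gives −$34.6 → loss $34.6.
$1699.6: same outcome either way → loss $0.
Maximum loss: $334.1.

$334.1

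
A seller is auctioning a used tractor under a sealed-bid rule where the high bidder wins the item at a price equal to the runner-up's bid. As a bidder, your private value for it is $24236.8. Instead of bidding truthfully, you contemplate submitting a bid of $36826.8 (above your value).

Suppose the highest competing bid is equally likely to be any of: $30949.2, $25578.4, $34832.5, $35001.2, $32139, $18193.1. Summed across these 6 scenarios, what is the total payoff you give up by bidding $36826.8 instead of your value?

$37316.3

The deviation costs you only when the competing bid falls strictly between $24236.8 and $36826.8; elsewhere both bids give the same outcome.
$30949.2: truthful payoff $0, deviation payoff −$6712.4 → loss $6712.4.
$25578.4: truthful payoff $0, deviation payoff −$1341.6 → loss $1341.6.
$34832.5: truthful payoff $0, deviation payoff −$10595.7 → loss $10595.7.
$35001.2: truthful payoff $0, deviation payoff −$10764.4 → loss $10764.4.
$32139: truthful payoff $0, deviation payoff −$7902.2 → loss $7902.2.
$18193.1: outcomes coincide → loss $0.
Total loss = $6712.4 + $1341.6 + $10595.7 + $10764.4 + $7902.2 = $37316.3.
Truthful bidding weakly dominates here: raising your bid can only win items priced above your value, and lowering it can only forfeit items priced below.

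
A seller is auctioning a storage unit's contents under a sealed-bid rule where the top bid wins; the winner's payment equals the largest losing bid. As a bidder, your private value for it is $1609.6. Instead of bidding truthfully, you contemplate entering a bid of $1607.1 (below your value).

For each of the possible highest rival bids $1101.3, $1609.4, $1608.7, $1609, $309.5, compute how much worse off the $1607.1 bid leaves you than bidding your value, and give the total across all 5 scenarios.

$1.7

The deviation costs you only when the competing bid falls strictly between $1607.1 and $1609.6; elsewhere both bids give the same outcome.
$1101.3: outcomes coincide → loss $0.
$1609.4: truthful payoff $0.2, deviation payoff $0 → loss $0.2.
$1608.7: truthful payoff $0.9, deviation payoff $0 → loss $0.9.
$1609: truthful payoff $0.6, deviation payoff $0 → loss $0.6.
$309.5: outcomes coincide → loss $0.
Total loss = $0.2 + $0.9 + $0.6 = $1.7.
Because the price is fixed by the runner-up's bid, deviating from your value can only change a good outcome into a bad one — never the reverse.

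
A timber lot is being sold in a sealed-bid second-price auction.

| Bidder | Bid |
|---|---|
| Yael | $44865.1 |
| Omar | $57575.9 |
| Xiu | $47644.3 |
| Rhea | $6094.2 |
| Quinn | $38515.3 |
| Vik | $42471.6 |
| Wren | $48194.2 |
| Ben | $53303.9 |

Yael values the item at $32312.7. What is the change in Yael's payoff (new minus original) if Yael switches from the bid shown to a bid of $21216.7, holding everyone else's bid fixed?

$0

The highest bid among the other bidders is $57575.9; Yael's bid doesn't change that.
Original bid $44865.1: Yael is not highest (top rival bid is $57575.9); payoff $0.
Alternative bid $21216.7: Yael is not highest (top rival bid is $57575.9); payoff $0.
Change in payoff = $0 − ($0) = $0.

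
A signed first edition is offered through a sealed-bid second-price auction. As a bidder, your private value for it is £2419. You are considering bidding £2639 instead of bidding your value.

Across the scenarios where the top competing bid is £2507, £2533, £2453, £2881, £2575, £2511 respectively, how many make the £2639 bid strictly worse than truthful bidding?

5

The deviation hurts exactly when the highest competing bid lies strictly between £2419 and £2639 — overbidding then wins at a price above your value.
£2507: inside the interval → strictly worse (loss £88).
£2533: inside the interval → strictly worse (loss £114).
£2453: inside the interval → strictly worse (loss £34).
£2881: above both → same outcome either way.
£2575: inside the interval → strictly worse (loss £156).
£2511: inside the interval → strictly worse (loss £92).
Count: 5.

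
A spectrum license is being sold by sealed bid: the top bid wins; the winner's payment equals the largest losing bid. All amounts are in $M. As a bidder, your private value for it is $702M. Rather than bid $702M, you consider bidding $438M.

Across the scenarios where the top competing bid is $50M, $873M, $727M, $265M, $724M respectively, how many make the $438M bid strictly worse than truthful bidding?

The deviation hurts exactly when the highest competing bid lies strictly between $438M and $702M — underbidding then forfeits a profitable win.
$50M: below both → same outcome either way.
$873M: above both → same outcome either way.
$727M: above both → same outcome either way.
$265M: below both → same outcome either way.
$724M: above both → same outcome either way.
Count: 0.

0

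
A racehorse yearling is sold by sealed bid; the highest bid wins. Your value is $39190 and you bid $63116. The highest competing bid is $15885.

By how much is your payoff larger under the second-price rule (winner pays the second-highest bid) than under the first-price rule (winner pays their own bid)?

You have the highest bid, so you win under either rule.
Second-price: pay $15885 → payoff $23305.
First-price: pay your own bid $63116 → payoff −$23926.
Difference = $23305 − (−$23926) = $47231.

$47231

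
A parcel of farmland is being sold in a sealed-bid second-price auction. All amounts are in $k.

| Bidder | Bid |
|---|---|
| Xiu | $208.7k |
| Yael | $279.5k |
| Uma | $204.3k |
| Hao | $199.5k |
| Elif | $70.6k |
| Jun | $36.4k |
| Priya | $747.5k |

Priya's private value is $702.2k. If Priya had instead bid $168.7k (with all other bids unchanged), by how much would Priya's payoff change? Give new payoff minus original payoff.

The highest bid among the other bidders is $279.5k; Priya's bid doesn't change that.
Original bid $747.5k: Priya is highest, pays the top rival bid $279.5k; payoff $702.2k − $279.5k = $422.7k.
Alternative bid $168.7k: Priya is not highest (top rival bid is $279.5k); payoff $0k.
Change in payoff = $0k − ($422.7k) = −$422.7k.

−$422.7k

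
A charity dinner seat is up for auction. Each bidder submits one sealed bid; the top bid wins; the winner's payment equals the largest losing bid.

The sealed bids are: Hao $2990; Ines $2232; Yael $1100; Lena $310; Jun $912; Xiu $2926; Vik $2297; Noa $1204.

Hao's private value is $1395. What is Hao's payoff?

−$1531

Highest bid: Hao at $2990, so Hao wins.
Second-highest bid: Xiu at $2926 — that is the price the winner pays.
Hao's payoff = value − price = $1395 − $2926 = −$1531.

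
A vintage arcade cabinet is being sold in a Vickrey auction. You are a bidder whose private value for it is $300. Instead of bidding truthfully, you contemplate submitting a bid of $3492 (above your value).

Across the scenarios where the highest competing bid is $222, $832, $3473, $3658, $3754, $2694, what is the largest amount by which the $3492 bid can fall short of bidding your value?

$3173

$222: same outcome either way → loss $0.
$832: truthful gives $0, deviation gives −$532 → loss $532.
$3473: truthful gives $0, deviation gives −$3173 → loss $3173.
$3658: same outcome either way → loss $0.
$3754: same outcome either way → loss $0.
$2694: truthful gives $0, deviation gives −$2394 → loss $2394.
Maximum loss: $3173.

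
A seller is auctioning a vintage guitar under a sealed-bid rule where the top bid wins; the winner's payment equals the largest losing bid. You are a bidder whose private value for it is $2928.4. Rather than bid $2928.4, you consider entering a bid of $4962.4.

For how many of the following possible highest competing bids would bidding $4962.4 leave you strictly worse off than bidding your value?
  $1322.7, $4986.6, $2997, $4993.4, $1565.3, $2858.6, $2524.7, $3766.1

The deviation hurts exactly when the highest competing bid lies strictly between $2928.4 and $4962.4 — overbidding then wins at a price above your value.
$1322.7: below both → same outcome either way.
$4986.6: above both → same outcome either way.
$2997: inside the interval → strictly worse (loss $68.6).
$4993.4: above both → same outcome either way.
$1565.3: below both → same outcome either way.
$2858.6: below both → same outcome either way.
$2524.7: below both → same outcome either way.
$3766.1: inside the interval → strictly worse (loss $837.7).
Count: 2.

2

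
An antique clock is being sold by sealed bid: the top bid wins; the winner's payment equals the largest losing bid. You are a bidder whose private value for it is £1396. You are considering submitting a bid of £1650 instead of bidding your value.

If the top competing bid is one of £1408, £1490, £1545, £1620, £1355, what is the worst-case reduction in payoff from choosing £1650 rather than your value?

£224

£1408: truthful gives £0, deviation gives −£12 → loss £12.
£1490: truthful gives £0, deviation gives −£94 → loss £94.
£1545: truthful gives £0, deviation gives −£149 → loss £149.
£1620: truthful gives £0, deviation gives −£224 → loss £224.
£1355: same outcome either way → loss £0.
Maximum loss: £224.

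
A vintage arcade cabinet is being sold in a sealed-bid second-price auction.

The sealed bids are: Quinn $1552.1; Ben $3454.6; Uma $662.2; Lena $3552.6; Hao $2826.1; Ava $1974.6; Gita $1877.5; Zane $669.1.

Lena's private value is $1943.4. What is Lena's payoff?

Highest bid: Lena at $3552.6, so Lena wins.
Second-highest bid: Ben at $3454.6 — that is the price the winner pays.
Lena's payoff = value − price = $1943.4 − $3454.6 = −$1511.2.

−$1511.2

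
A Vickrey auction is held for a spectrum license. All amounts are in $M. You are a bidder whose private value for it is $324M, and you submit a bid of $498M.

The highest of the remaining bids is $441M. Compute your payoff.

Your bid $498M exceeds the highest competing bid $441M, so you win.
In a second-price auction the winner pays the second-highest bid, $441M.
Payoff = value − price = $324M − $441M = −$117M.

−$117M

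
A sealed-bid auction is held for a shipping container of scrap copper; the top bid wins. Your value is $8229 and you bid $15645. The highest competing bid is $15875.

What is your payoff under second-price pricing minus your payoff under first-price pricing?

Your bid $15645 is below $15875, so you lose under either rule.
Payoff is $0 in both cases; difference = $0.

$0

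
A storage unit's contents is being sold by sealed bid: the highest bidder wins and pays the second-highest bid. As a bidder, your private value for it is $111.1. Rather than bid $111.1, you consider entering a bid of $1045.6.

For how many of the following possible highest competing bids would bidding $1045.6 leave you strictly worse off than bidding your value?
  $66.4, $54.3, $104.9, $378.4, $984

The deviation hurts exactly when the highest competing bid lies strictly between $111.1 and $1045.6 — overbidding then wins at a price above your value.
$66.4: below both → same outcome either way.
$54.3: below both → same outcome either way.
$104.9: below both → same outcome either way.
$378.4: inside the interval → strictly worse (loss $267.3).
$984: inside the interval → strictly worse (loss $872.9).
Count: 2.

2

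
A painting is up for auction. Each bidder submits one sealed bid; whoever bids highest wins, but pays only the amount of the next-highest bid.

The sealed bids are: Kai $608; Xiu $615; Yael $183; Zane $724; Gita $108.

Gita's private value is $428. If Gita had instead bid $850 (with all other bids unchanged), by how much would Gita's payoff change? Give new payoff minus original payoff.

The highest bid among the other bidders is $724; Gita's bid doesn't change that.
Original bid $108: Gita is not highest (top rival bid is $724); payoff $0.
Alternative bid $850: Gita is highest, pays the top rival bid $724; payoff $428 − $724 = −$296.
Change in payoff = −$296 − ($0) = −$296.

−$296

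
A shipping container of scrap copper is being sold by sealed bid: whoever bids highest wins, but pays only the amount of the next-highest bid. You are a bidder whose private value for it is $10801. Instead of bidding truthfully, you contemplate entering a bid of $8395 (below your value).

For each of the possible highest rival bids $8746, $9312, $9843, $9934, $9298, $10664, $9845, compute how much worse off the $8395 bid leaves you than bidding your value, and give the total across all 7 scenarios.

$7965

The deviation costs you only when the competing bid falls strictly between $8395 and $10801; elsewhere both bids give the same outcome.
$8746: truthful payoff $2055, deviation payoff $0 → loss $2055.
$9312: truthful payoff $1489, deviation payoff $0 → loss $1489.
$9843: truthful payoff $958, deviation payoff $0 → loss $958.
$9934: truthful payoff $867, deviation payoff $0 → loss $867.
$9298: truthful payoff $1503, deviation payoff $0 → loss $1503.
$10664: truthful payoff $137, deviation payoff $0 → loss $137.
$9845: truthful payoff $956, deviation payoff $0 → loss $956.
Total loss = $2055 + $1489 + $958 + $867 + $1503 + $137 + $956 = $7965.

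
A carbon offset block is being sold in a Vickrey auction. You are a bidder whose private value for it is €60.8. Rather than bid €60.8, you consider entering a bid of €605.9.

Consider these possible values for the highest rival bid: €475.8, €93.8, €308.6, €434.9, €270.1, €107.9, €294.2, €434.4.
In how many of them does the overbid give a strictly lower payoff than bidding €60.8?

The deviation hurts exactly when the highest competing bid lies strictly between €60.8 and €605.9 — overbidding then wins at a price above your value.
€475.8: inside the interval → strictly worse (loss €415).
€93.8: inside the interval → strictly worse (loss €33).
€308.6: inside the interval → strictly worse (loss €247.8).
€434.9: inside the interval → strictly worse (loss €374.1).
€270.1: inside the interval → strictly worse (loss €209.3).
€107.9: inside the interval → strictly worse (loss €47.1).
€294.2: inside the interval → strictly worse (loss €233.4).
€434.4: inside the interval → strictly worse (loss €373.6).
Count: 8.

8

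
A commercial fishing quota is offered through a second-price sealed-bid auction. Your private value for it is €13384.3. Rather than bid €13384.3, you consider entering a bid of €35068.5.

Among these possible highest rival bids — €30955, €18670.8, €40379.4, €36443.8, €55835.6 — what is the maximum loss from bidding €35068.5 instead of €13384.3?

€30955: truthful gives €0, deviation gives −€17570.7 → loss €17570.7.
€18670.8: truthful gives €0, deviation gives −€5286.5 → loss €5286.5.
€40379.4: same outcome either way → loss €0.
€36443.8: same outcome either way → loss €0.
€55835.6: same outcome either way → loss €0.
Maximum loss: €17570.7.

€17570.7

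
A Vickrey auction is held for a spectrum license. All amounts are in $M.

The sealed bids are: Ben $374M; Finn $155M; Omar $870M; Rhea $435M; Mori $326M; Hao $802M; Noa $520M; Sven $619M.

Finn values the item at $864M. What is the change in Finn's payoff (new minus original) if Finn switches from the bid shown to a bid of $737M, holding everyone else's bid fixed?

$0M

The highest bid among the other bidders is $870M; Finn's bid doesn't change that.
Original bid $155M: Finn is not highest (top rival bid is $870M); payoff $0M.
Alternative bid $737M: Finn is not highest (top rival bid is $870M); payoff $0M.
Change in payoff = $0M − ($0M) = $0M.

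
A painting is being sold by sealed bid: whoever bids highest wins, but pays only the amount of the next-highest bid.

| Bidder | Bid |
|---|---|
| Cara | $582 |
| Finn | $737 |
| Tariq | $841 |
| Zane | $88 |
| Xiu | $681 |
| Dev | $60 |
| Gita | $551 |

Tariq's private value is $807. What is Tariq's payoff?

Highest bid: Tariq at $841, so Tariq wins.
Second-highest bid: Finn at $737 — that is the price the winner pays.
Tariq's payoff = value − price = $807 − $737 = $70.

$70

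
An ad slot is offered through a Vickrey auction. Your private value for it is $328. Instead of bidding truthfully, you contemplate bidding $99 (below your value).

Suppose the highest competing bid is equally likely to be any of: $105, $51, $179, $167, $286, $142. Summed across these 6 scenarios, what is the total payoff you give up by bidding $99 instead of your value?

The deviation costs you only when the competing bid falls strictly between $99 and $328; elsewhere both bids give the same outcome.
$105: truthful payoff $223, deviation payoff $0 → loss $223.
$51: outcomes coincide → loss $0.
$179: truthful payoff $149, deviation payoff $0 → loss $149.
$167: truthful payoff $161, deviation payoff $0 → loss $161.
$286: truthful payoff $42, deviation payoff $0 → loss $42.
$142: truthful payoff $186, deviation payoff $0 → loss $186.
Total loss = $223 + $149 + $161 + $42 + $186 = $761.
Because the price is fixed by the runner-up's bid, deviating from your value can only change a good outcome into a bad one — never the reverse.

$761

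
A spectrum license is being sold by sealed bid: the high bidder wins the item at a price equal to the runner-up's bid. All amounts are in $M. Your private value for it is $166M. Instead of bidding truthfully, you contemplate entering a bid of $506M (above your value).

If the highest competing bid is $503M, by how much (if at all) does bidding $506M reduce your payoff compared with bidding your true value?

$337M

Bidding your value $166M: you lose (since $166M < $503M). Payoff $0M.
Bidding $506M: you win and pay $503M. Payoff $166M − $503M = −$337M.
The competing bid $503M lies between your value and your inflated bid, so overbidding wins an item priced above your value.
Loss from deviating = $0M − (−$337M) = $337M.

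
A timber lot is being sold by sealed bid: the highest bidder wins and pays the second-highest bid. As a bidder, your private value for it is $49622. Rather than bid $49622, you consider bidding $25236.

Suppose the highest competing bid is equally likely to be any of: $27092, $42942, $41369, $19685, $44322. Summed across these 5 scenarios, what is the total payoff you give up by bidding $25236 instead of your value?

The deviation costs you only when the competing bid falls strictly between $25236 and $49622; elsewhere both bids give the same outcome.
$27092: truthful payoff $22530, deviation payoff $0 → loss $22530.
$42942: truthful payoff $6680, deviation payoff $0 → loss $6680.
$41369: truthful payoff $8253, deviation payoff $0 → loss $8253.
$19685: outcomes coincide → loss $0.
$44322: truthful payoff $5300, deviation payoff $0 → loss $5300.
Total loss = $22530 + $6680 + $8253 + $5300 = $42763.
Because the price is fixed by the runner-up's bid, deviating from your value can only change a good outcome into a bad one — never the reverse.

$42763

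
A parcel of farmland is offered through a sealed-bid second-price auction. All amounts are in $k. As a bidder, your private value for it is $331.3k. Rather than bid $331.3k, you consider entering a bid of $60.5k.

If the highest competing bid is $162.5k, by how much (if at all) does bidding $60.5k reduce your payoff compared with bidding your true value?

Bidding your value $331.3k: you win (since $331.3k > $162.5k) and pay $162.5k. Payoff $168.8k.
Bidding $60.5k: you lose. Payoff $0k.
The competing bid $162.5k lies between your shaded bid and your value, so underbidding forfeits an item you could have won at a profitable price.
Loss from deviating = $168.8k − ($0k) = $168.8k.
In a second-price auction your bid sets only whether you win, not what you pay, so bidding your true value is weakly dominant.

$168.8k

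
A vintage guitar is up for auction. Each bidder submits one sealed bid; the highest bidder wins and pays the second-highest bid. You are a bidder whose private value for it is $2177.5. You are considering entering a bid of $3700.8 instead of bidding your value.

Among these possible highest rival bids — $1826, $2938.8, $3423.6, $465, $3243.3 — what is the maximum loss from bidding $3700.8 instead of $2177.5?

$1246.1

$1826: same outcome either way → loss $0.
$2938.8: truthful gives $0, deviation gives −$761.3 → loss $761.3.
$3423.6: truthful gives $0, deviation gives −$1246.1 → loss $1246.1.
$465: same outcome either way → loss $0.
$3243.3: truthful gives $0, deviation gives −$1065.8 → loss $1065.8.
Maximum loss: $1246.1.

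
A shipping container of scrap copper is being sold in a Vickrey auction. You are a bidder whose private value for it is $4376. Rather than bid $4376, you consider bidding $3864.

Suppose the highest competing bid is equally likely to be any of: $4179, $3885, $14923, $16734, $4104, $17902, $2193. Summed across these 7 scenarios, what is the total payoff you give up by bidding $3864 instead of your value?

The deviation costs you only when the competing bid falls strictly between $3864 and $4376; elsewhere both bids give the same outcome.
$4179: truthful payoff $197, deviation payoff $0 → loss $197.
$3885: truthful payoff $491, deviation payoff $0 → loss $491.
$14923: outcomes coincide → loss $0.
$16734: outcomes coincide → loss $0.
$4104: truthful payoff $272, deviation payoff $0 → loss $272.
$17902: outcomes coincide → loss $0.
$2193: outcomes coincide → loss $0.
Total loss = $197 + $491 + $272 = $960.

$960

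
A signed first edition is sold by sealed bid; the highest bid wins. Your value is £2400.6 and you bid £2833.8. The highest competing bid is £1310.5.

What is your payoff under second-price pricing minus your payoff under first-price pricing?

£1523.3

You have the highest bid, so you win under either rule.
Second-price: pay £1310.5 → payoff £1090.1.
First-price: pay your own bid £2833.8 → payoff −£433.2.
Difference = £1090.1 − (−£433.2) = £1523.3.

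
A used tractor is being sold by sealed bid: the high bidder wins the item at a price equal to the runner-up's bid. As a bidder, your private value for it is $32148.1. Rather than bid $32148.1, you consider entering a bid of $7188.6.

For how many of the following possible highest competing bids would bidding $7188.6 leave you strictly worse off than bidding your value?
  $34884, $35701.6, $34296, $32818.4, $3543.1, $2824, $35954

0

The deviation hurts exactly when the highest competing bid lies strictly between $7188.6 and $32148.1 — underbidding then forfeits a profitable win.
$34884: above both → same outcome either way.
$35701.6: above both → same outcome either way.
$34296: above both → same outcome either way.
$32818.4: above both → same outcome either way.
$3543.1: below both → same outcome either way.
$2824: below both → same outcome either way.
$35954: above both → same outcome either way.
Count: 0.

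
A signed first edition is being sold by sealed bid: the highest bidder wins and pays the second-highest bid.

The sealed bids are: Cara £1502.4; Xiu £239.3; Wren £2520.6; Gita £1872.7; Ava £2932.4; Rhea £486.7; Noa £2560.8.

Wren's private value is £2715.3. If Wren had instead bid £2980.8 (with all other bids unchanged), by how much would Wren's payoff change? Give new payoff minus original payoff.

−£217.1

The highest bid among the other bidders is £2932.4; Wren's bid doesn't change that.
Original bid £2520.6: Wren is not highest (top rival bid is £2932.4); payoff £0.
Alternative bid £2980.8: Wren is highest, pays the top rival bid £2932.4; payoff £2715.3 − £2932.4 = −£217.1.
Change in payoff = −£217.1 − (£0) = −£217.1.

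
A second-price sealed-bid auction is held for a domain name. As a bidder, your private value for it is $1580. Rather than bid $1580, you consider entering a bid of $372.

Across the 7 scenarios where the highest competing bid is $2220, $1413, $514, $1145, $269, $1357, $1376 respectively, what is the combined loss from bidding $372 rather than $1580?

$2095

The deviation costs you only when the competing bid falls strictly between $372 and $1580; elsewhere both bids give the same outcome.
$2220: outcomes coincide → loss $0.
$1413: truthful payoff $167, deviation payoff $0 → loss $167.
$514: truthful payoff $1066, deviation payoff $0 → loss $1066.
$1145: truthful payoff $435, deviation payoff $0 → loss $435.
$269: outcomes coincide → loss $0.
$1357: truthful payoff $223, deviation payoff $0 → loss $223.
$1376: truthful payoff $204, deviation payoff $0 → loss $204.
Total loss = $167 + $1066 + $435 + $223 + $204 = $2095.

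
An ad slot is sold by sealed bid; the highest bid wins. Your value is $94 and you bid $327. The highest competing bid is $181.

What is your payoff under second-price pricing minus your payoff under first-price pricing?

$146

You have the highest bid, so you win under either rule.
Second-price: pay $181 → payoff −$87.
First-price: pay your own bid $327 → payoff −$233.
Difference = −$87 − (−$233) = $146.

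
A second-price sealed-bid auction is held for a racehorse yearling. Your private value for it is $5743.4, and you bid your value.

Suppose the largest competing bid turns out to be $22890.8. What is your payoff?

Your bid $5743.4 is below the highest competing bid $22890.8, so you lose.
A losing bidder pays nothing and receives nothing: payoff = $0.

$0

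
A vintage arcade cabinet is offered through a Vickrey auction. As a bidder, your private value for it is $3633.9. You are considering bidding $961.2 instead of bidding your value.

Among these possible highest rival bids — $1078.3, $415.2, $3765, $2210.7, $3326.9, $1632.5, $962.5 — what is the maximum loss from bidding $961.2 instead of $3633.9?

$1078.3: truthful gives $2555.6, deviation gives $0 → loss $2555.6.
$415.2: same outcome either way → loss $0.
$3765: same outcome either way → loss $0.
$2210.7: truthful gives $1423.2, deviation gives $0 → loss $1423.2.
$3326.9: truthful gives $307, deviation gives $0 → loss $307.
$1632.5: truthful gives $2001.4, deviation gives $0 → loss $2001.4.
$962.5: truthful gives $2671.4, deviation gives $0 → loss $2671.4.
Maximum loss: $2671.4.

$2671.4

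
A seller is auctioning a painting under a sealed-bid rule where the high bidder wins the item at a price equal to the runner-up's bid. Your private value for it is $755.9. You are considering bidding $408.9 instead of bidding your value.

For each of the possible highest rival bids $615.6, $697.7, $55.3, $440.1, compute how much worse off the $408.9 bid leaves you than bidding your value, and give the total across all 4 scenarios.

$514.3

The deviation costs you only when the competing bid falls strictly between $408.9 and $755.9; elsewhere both bids give the same outcome.
$615.6: truthful payoff $140.3, deviation payoff $0 → loss $140.3.
$697.7: truthful payoff $58.2, deviation payoff $0 → loss $58.2.
$55.3: outcomes coincide → loss $0.
$440.1: truthful payoff $315.8, deviation payoff $0 → loss $315.8.
Total loss = $140.3 + $58.2 + $315.8 = $514.3.
In a second-price auction your bid sets only whether you win, not what you pay, so bidding your true value is weakly dominant.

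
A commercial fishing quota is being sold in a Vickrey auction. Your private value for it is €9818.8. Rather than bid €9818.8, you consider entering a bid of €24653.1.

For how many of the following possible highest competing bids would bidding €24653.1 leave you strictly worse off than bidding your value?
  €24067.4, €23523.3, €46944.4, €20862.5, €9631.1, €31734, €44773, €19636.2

The deviation hurts exactly when the highest competing bid lies strictly between €9818.8 and €24653.1 — overbidding then wins at a price above your value.
€24067.4: inside the interval → strictly worse (loss €14248.6).
€23523.3: inside the interval → strictly worse (loss €13704.5).
€46944.4: above both → same outcome either way.
€20862.5: inside the interval → strictly worse (loss €11043.7).
€9631.1: below both → same outcome either way.
€31734: above both → same outcome either way.
€44773: above both → same outcome either way.
€19636.2: inside the interval → strictly worse (loss €9817.4).
Count: 4.

4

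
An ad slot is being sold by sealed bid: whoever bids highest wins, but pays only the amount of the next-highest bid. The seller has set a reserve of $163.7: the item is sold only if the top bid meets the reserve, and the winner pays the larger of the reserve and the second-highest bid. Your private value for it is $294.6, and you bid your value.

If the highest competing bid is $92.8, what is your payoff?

Your bid $294.6 is the highest and exceeds the reserve.
Price = max(second-highest bid, reserve) = max($92.8, $163.7) = $163.7.
Payoff = $294.6 − $163.7 = $130.9.

$130.9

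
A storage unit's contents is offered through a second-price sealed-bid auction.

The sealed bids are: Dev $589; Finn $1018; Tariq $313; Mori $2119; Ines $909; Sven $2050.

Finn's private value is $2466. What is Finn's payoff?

$0

Highest bid: Mori at $2119, so Mori wins.
Second-highest bid: Sven at $2050 — that is the price the winner pays.
Finn did not win, so Finn pays nothing and receives nothing: payoff $0.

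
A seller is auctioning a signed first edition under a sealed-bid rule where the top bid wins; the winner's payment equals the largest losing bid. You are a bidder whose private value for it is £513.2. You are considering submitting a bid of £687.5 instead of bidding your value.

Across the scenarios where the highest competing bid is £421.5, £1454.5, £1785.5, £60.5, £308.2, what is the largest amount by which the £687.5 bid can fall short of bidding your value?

£0

£421.5: same outcome either way → loss £0.
£1454.5: same outcome either way → loss £0.
£1785.5: same outcome either way → loss £0.
£60.5: same outcome either way → loss £0.
£308.2: same outcome either way → loss £0.
Maximum loss: £0.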